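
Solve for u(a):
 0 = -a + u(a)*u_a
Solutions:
 u(a) = -sqrt(C1 + a^2)
 u(a) = sqrt(C1 + a^2)


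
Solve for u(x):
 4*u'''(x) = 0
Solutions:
 u(x) = C1 + C2*x + C3*x^2


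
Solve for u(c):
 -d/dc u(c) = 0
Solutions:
 u(c) = C1


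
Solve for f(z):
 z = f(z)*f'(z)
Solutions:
 f(z) = -sqrt(C1 + z^2)
 f(z) = sqrt(C1 + z^2)


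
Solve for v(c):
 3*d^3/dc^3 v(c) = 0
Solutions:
 v(c) = C1 + C2*c + C3*c^2


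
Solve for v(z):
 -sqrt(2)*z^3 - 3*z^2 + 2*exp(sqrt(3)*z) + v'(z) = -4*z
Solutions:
 v(z) = C1 + sqrt(2)*z^4/4 + z^3 - 2*z^2 - 2*sqrt(3)*exp(sqrt(3)*z)/3


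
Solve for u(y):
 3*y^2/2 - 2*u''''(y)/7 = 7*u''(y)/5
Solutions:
 u(y) = C1 + C2*y + C3*sin(7*sqrt(10)*y/10) + C4*cos(7*sqrt(10)*y/10) + 5*y^4/56 - 75*y^2/343


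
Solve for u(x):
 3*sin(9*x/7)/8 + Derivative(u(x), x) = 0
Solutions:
 u(x) = C1 + 7*cos(9*x/7)/24


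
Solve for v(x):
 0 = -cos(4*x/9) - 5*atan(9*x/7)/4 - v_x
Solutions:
 v(x) = C1 - 5*x*atan(9*x/7)/4 + 35*log(81*x^2 + 49)/72 - 9*sin(4*x/9)/4


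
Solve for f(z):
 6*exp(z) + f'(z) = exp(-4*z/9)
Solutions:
 f(z) = C1 - 6*exp(z) - 9*exp(-4*z/9)/4


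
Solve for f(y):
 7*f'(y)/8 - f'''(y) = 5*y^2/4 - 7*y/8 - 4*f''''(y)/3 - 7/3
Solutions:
 f(y) = C1 + C2*exp(y*((sqrt(399) + 20)^(-1/3) + 2 + (sqrt(399) + 20)^(1/3))/8)*sin(sqrt(3)*y*(-(sqrt(399) + 20)^(1/3) + (sqrt(399) + 20)^(-1/3))/8) + C3*exp(y*((sqrt(399) + 20)^(-1/3) + 2 + (sqrt(399) + 20)^(1/3))/8)*cos(sqrt(3)*y*(-(sqrt(399) + 20)^(1/3) + (sqrt(399) + 20)^(-1/3))/8) + C4*exp(y*(-(sqrt(399) + 20)^(1/3) - 1/(sqrt(399) + 20)^(1/3) + 1)/4) + 10*y^3/21 - y^2/2 + 88*y/147


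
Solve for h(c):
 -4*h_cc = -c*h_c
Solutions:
 h(c) = C1 + C2*erfi(sqrt(2)*c/4)


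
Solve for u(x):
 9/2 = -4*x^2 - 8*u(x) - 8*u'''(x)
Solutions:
 u(x) = C3*exp(-x) - x^2/2 + (C1*sin(sqrt(3)*x/2) + C2*cos(sqrt(3)*x/2))*exp(x/2) - 9/16


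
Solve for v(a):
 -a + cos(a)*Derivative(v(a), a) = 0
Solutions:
 v(a) = C1 + Integral(a/cos(a), a)


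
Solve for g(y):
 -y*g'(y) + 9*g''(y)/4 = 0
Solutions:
 g(y) = C1 + C2*erfi(sqrt(2)*y/3)


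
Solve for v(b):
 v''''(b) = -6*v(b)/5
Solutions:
 v(b) = (C1*sin(10^(3/4)*3^(1/4)*b/10) + C2*cos(10^(3/4)*3^(1/4)*b/10))*exp(-10^(3/4)*3^(1/4)*b/10) + (C3*sin(10^(3/4)*3^(1/4)*b/10) + C4*cos(10^(3/4)*3^(1/4)*b/10))*exp(10^(3/4)*3^(1/4)*b/10)


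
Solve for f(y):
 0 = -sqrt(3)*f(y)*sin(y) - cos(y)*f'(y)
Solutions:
 f(y) = C1*cos(y)^(sqrt(3))


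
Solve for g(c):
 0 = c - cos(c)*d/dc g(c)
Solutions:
 g(c) = C1 + Integral(c/cos(c), c)


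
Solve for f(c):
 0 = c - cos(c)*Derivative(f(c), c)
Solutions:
 f(c) = C1 + Integral(c/cos(c), c)


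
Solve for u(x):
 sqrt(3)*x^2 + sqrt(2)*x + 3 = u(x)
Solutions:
 u(x) = sqrt(3)*x^2 + sqrt(2)*x + 3


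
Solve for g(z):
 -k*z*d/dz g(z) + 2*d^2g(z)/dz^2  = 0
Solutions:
 g(z) = Piecewise((-sqrt(pi)*C1*erf(z*sqrt(-k)/2)/sqrt(-k) - C2, (k > 0) | (k < 0)), (-C1*z - C2, True))


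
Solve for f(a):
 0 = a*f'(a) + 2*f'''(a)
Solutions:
 f(a) = C1 + Integral(C2*airyai(-2^(2/3)*a/2) + C3*airybi(-2^(2/3)*a/2), a)


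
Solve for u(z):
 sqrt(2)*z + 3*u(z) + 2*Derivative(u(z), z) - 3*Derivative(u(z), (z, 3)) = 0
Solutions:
 u(z) = C1*exp(-2^(1/3)*z*(4/(sqrt(697) + 27)^(1/3) + 2^(1/3)*(sqrt(697) + 27)^(1/3))/12)*sin(2^(1/3)*sqrt(3)*z*(-2^(1/3)*(sqrt(697) + 27)^(1/3) + 4/(sqrt(697) + 27)^(1/3))/12) + C2*exp(-2^(1/3)*z*(4/(sqrt(697) + 27)^(1/3) + 2^(1/3)*(sqrt(697) + 27)^(1/3))/12)*cos(2^(1/3)*sqrt(3)*z*(-2^(1/3)*(sqrt(697) + 27)^(1/3) + 4/(sqrt(697) + 27)^(1/3))/12) + C3*exp(2^(1/3)*z*(4/(sqrt(697) + 27)^(1/3) + 2^(1/3)*(sqrt(697) + 27)^(1/3))/6) - sqrt(2)*z/3 + 2*sqrt(2)/9


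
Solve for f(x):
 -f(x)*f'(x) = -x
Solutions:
 f(x) = -sqrt(C1 + x^2)
 f(x) = sqrt(C1 + x^2)


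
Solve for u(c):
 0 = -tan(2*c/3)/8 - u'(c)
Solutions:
 u(c) = C1 + 3*log(cos(2*c/3))/16


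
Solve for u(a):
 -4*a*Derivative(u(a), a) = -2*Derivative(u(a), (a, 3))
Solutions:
 u(a) = C1 + Integral(C2*airyai(2^(1/3)*a) + C3*airybi(2^(1/3)*a), a)


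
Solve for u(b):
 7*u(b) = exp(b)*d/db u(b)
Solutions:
 u(b) = C1*exp(-7*exp(-b))


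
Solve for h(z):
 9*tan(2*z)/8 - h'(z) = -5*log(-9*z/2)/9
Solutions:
 h(z) = C1 + 5*z*log(-z)/9 - 5*z/9 - 5*z*log(2)/9 + 10*z*log(3)/9 - 9*log(cos(2*z))/16


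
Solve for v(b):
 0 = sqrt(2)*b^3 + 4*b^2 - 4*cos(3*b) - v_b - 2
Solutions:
 v(b) = C1 + sqrt(2)*b^4/4 + 4*b^3/3 - 2*b - 4*sin(3*b)/3


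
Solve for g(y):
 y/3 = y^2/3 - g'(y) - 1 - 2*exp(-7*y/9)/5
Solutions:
 g(y) = C1 + y^3/9 - y^2/6 - y + 18*exp(-7*y/9)/35


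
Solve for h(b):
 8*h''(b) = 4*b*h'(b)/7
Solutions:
 h(b) = C1 + C2*erfi(sqrt(7)*b/14)


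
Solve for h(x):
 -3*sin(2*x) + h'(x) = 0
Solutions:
 h(x) = C1 - 3*cos(2*x)/2


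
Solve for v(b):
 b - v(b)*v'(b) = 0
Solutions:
 v(b) = -sqrt(C1 + b^2)
 v(b) = sqrt(C1 + b^2)


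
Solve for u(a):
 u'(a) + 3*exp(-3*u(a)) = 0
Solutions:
 u(a) = log(C1 - 9*a)/3
 u(a) = log((-3^(1/3) - 3^(5/6)*I)*(C1 - 3*a)^(1/3)/2)
 u(a) = log((-3^(1/3) + 3^(5/6)*I)*(C1 - 3*a)^(1/3)/2)


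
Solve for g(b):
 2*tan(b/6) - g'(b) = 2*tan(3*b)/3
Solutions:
 g(b) = C1 - 12*log(cos(b/6)) + 2*log(cos(3*b))/9


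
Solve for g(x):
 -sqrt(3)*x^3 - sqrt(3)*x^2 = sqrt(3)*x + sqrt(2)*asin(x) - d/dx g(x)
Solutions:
 g(x) = C1 + sqrt(3)*x^4/4 + sqrt(3)*x^3/3 + sqrt(3)*x^2/2 + sqrt(2)*(x*asin(x) + sqrt(1 - x^2))


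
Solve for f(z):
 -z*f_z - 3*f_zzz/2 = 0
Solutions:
 f(z) = C1 + Integral(C2*airyai(-2^(1/3)*3^(2/3)*z/3) + C3*airybi(-2^(1/3)*3^(2/3)*z/3), z)


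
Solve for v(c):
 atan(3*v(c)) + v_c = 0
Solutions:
 Integral(1/atan(3*_y), (_y, v(c))) = C1 - c


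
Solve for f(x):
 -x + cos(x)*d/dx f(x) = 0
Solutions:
 f(x) = C1 + Integral(x/cos(x), x)


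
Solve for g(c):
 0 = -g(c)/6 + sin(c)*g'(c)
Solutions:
 g(c) = C1*(cos(c) - 1)^(1/12)/(cos(c) + 1)^(1/12)


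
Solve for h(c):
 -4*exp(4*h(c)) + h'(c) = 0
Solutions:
 h(c) = log(-(-1/(C1 + 16*c))^(1/4))
 h(c) = log(-1/(C1 + 16*c))/4
 h(c) = log(-I*(-1/(C1 + 16*c))^(1/4))
 h(c) = log(I*(-1/(C1 + 16*c))^(1/4))


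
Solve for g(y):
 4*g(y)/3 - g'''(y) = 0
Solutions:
 g(y) = C3*exp(6^(2/3)*y/3) + (C1*sin(2^(2/3)*3^(1/6)*y/2) + C2*cos(2^(2/3)*3^(1/6)*y/2))*exp(-6^(2/3)*y/6)


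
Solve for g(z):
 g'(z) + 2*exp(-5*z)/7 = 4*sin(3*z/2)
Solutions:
 g(z) = C1 - 8*cos(3*z/2)/3 + 2*exp(-5*z)/35


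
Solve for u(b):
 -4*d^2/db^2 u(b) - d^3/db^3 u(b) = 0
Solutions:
 u(b) = C1 + C2*b + C3*exp(-4*b)


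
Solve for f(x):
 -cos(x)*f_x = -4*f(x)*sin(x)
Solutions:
 f(x) = C1/cos(x)^4


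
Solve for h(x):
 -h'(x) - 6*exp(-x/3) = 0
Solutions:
 h(x) = C1 + 18*exp(-x/3)


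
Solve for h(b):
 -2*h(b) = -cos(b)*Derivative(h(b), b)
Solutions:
 h(b) = C1*(sin(b) + 1)/(sin(b) - 1)


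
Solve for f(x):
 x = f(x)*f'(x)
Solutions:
 f(x) = -sqrt(C1 + x^2)
 f(x) = sqrt(C1 + x^2)


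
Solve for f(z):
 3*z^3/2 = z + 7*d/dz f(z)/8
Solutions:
 f(z) = C1 + 3*z^4/7 - 4*z^2/7


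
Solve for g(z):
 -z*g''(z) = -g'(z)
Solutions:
 g(z) = C1 + C2*z^2


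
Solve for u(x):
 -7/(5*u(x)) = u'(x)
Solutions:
 u(x) = -sqrt(C1 - 70*x)/5
 u(x) = sqrt(C1 - 70*x)/5


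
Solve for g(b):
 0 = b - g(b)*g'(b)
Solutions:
 g(b) = -sqrt(C1 + b^2)
 g(b) = sqrt(C1 + b^2)


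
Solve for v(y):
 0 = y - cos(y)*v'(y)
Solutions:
 v(y) = C1 + Integral(y/cos(y), y)


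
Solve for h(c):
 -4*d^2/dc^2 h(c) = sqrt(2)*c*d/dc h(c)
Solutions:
 h(c) = C1 + C2*erf(2^(3/4)*c/4)


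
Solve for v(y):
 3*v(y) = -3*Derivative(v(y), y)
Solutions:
 v(y) = C1*exp(-y)


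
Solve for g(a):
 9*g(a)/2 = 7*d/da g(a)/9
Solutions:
 g(a) = C1*exp(81*a/14)


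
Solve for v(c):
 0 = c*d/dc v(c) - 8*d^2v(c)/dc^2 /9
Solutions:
 v(c) = C1 + C2*erfi(3*c/4)


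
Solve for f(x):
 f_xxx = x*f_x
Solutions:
 f(x) = C1 + Integral(C2*airyai(x) + C3*airybi(x), x)


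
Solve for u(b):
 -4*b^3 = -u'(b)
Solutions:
 u(b) = C1 + b^4


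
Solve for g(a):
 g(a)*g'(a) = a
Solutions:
 g(a) = -sqrt(C1 + a^2)
 g(a) = sqrt(C1 + a^2)


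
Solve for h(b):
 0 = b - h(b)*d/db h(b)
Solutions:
 h(b) = -sqrt(C1 + b^2)
 h(b) = sqrt(C1 + b^2)


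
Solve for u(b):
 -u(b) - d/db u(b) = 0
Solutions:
 u(b) = C1*exp(-b)


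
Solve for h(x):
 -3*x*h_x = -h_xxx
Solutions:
 h(x) = C1 + Integral(C2*airyai(3^(1/3)*x) + C3*airybi(3^(1/3)*x), x)


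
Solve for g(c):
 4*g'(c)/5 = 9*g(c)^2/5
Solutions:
 g(c) = -4/(C1 + 9*c)


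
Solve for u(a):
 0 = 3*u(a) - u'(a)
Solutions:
 u(a) = C1*exp(3*a)


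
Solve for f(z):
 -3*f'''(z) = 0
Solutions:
 f(z) = C1 + C2*z + C3*z^2


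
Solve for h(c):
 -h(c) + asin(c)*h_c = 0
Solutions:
 h(c) = C1*exp(Integral(1/asin(c), c))


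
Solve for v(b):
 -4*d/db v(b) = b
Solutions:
 v(b) = C1 - b^2/8


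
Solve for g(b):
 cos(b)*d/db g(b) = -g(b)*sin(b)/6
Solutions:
 g(b) = C1*cos(b)^(1/6)


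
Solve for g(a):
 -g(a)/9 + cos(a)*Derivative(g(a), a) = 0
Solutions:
 g(a) = C1*(sin(a) + 1)^(1/18)/(sin(a) - 1)^(1/18)


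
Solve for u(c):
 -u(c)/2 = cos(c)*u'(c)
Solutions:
 u(c) = C1*(sin(c) - 1)^(1/4)/(sin(c) + 1)^(1/4)


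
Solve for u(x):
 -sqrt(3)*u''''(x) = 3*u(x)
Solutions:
 u(x) = (C1*sin(sqrt(2)*3^(1/8)*x/2) + C2*cos(sqrt(2)*3^(1/8)*x/2))*exp(-sqrt(2)*3^(1/8)*x/2) + (C3*sin(sqrt(2)*3^(1/8)*x/2) + C4*cos(sqrt(2)*3^(1/8)*x/2))*exp(sqrt(2)*3^(1/8)*x/2)


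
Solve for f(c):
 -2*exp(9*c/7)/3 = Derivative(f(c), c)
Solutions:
 f(c) = C1 - 14*exp(9*c/7)/27


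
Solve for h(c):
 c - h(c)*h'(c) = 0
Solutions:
 h(c) = -sqrt(C1 + c^2)
 h(c) = sqrt(C1 + c^2)


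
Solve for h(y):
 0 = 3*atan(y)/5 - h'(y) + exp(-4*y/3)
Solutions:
 h(y) = C1 + 3*y*atan(y)/5 - 3*log(y^2 + 1)/10 - 3*exp(-4*y/3)/4


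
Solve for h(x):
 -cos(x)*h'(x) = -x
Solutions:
 h(x) = C1 + Integral(x/cos(x), x)


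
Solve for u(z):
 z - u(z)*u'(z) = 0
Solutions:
 u(z) = -sqrt(C1 + z^2)
 u(z) = sqrt(C1 + z^2)


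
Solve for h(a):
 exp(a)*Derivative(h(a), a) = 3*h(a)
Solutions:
 h(a) = C1*exp(-3*exp(-a))


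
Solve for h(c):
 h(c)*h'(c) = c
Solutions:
 h(c) = -sqrt(C1 + c^2)
 h(c) = sqrt(C1 + c^2)


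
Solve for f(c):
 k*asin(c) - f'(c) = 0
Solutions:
 f(c) = C1 + k*(c*asin(c) + sqrt(1 - c^2))


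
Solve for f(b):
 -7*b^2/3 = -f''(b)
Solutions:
 f(b) = C1 + C2*b + 7*b^4/36


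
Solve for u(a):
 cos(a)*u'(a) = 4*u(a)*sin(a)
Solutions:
 u(a) = C1/cos(a)^4


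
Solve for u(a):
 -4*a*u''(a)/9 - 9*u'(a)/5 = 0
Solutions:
 u(a) = C1 + C2/a^(61/20)


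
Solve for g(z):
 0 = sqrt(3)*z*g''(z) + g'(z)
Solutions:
 g(z) = C1 + C2*z^(1 - sqrt(3)/3)


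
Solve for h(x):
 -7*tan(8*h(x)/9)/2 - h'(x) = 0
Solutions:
 h(x) = -9*asin(C1*exp(-28*x/9))/8 + 9*pi/8
 h(x) = 9*asin(C1*exp(-28*x/9))/8


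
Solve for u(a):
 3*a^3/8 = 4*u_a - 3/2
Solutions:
 u(a) = C1 + 3*a^4/128 + 3*a/8


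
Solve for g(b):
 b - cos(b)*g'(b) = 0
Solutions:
 g(b) = C1 + Integral(b/cos(b), b)


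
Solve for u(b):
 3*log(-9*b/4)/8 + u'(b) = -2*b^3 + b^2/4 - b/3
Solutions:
 u(b) = C1 - b^4/2 + b^3/12 - b^2/6 - 3*b*log(-b)/8 + 3*b*(-2*log(3) + 1 + 2*log(2))/8


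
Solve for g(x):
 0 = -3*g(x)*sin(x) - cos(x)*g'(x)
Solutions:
 g(x) = C1*cos(x)^3


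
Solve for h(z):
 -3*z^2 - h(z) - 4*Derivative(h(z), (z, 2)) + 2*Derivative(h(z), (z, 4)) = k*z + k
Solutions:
 h(z) = C1*exp(-z*sqrt(1 + sqrt(6)/2)) + C2*exp(z*sqrt(1 + sqrt(6)/2)) + C3*sin(z*sqrt(-1 + sqrt(6)/2)) + C4*cos(z*sqrt(-1 + sqrt(6)/2)) - k*z - k - 3*z^2 + 24


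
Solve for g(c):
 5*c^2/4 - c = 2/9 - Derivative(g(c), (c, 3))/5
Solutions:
 g(c) = C1 + C2*c + C3*c^2 - 5*c^5/48 + 5*c^4/24 + 5*c^3/27


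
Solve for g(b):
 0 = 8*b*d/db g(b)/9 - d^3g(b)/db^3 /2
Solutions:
 g(b) = C1 + Integral(C2*airyai(2*6^(1/3)*b/3) + C3*airybi(2*6^(1/3)*b/3), b)


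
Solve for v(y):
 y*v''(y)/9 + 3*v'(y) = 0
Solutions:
 v(y) = C1 + C2/y^26


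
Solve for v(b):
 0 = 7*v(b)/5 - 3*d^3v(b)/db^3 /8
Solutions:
 v(b) = C3*exp(2*15^(2/3)*7^(1/3)*b/15) + (C1*sin(3^(1/6)*5^(2/3)*7^(1/3)*b/5) + C2*cos(3^(1/6)*5^(2/3)*7^(1/3)*b/5))*exp(-15^(2/3)*7^(1/3)*b/15)


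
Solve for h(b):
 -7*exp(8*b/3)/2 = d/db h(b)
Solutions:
 h(b) = C1 - 21*exp(8*b/3)/16


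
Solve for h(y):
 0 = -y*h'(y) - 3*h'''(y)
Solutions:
 h(y) = C1 + Integral(C2*airyai(-3^(2/3)*y/3) + C3*airybi(-3^(2/3)*y/3), y)


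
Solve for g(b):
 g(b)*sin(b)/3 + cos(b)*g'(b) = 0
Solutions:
 g(b) = C1*cos(b)^(1/3)


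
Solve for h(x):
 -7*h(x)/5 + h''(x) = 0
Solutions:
 h(x) = C1*exp(-sqrt(35)*x/5) + C2*exp(sqrt(35)*x/5)


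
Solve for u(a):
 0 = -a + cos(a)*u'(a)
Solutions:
 u(a) = C1 + Integral(a/cos(a), a)


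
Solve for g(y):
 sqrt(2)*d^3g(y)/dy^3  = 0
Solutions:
 g(y) = C1 + C2*y + C3*y^2


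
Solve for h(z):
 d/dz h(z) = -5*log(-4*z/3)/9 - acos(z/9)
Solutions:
 h(z) = C1 - 5*z*log(-z)/9 - z*acos(z/9) - 10*z*log(2)/9 + 5*z/9 + 5*z*log(3)/9 + sqrt(81 - z^2)


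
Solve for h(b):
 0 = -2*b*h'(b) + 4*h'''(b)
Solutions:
 h(b) = C1 + Integral(C2*airyai(2^(2/3)*b/2) + C3*airybi(2^(2/3)*b/2), b)


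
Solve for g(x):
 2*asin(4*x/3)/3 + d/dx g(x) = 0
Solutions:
 g(x) = C1 - 2*x*asin(4*x/3)/3 - sqrt(9 - 16*x^2)/6


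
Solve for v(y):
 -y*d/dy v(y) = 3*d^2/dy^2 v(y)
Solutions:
 v(y) = C1 + C2*erf(sqrt(6)*y/6)


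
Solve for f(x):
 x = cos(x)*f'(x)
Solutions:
 f(x) = C1 + Integral(x/cos(x), x)


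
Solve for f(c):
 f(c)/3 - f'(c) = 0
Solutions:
 f(c) = C1*exp(c/3)


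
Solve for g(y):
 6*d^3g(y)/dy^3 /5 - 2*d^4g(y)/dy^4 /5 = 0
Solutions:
 g(y) = C1 + C2*y + C3*y^2 + C4*exp(3*y)


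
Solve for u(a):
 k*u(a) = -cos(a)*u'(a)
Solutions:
 u(a) = C1*exp(k*(log(sin(a) - 1) - log(sin(a) + 1))/2)


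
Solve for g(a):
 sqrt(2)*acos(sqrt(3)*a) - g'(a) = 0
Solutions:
 g(a) = C1 + sqrt(2)*(a*acos(sqrt(3)*a) - sqrt(3)*sqrt(1 - 3*a^2)/3)


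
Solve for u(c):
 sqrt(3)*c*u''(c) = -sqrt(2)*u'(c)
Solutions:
 u(c) = C1 + C2*c^(1 - sqrt(6)/3)


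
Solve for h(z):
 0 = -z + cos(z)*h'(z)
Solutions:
 h(z) = C1 + Integral(z/cos(z), z)


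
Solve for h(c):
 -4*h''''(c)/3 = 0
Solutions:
 h(c) = C1 + C2*c + C3*c^2 + C4*c^3


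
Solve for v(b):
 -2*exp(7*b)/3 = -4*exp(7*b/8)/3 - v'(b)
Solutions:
 v(b) = C1 - 32*exp(7*b/8)/21 + 2*exp(7*b)/21


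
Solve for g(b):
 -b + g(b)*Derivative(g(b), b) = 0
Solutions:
 g(b) = -sqrt(C1 + b^2)
 g(b) = sqrt(C1 + b^2)


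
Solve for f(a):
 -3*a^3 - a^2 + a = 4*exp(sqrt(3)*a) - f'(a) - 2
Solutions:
 f(a) = C1 + 3*a^4/4 + a^3/3 - a^2/2 - 2*a + 4*sqrt(3)*exp(sqrt(3)*a)/3


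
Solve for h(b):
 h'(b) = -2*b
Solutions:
 h(b) = C1 - b^2


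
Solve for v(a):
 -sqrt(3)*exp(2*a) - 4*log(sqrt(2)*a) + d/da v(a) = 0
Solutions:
 v(a) = C1 + 4*a*log(a) + 2*a*(-2 + log(2)) + sqrt(3)*exp(2*a)/2


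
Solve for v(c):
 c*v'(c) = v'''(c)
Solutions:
 v(c) = C1 + Integral(C2*airyai(c) + C3*airybi(c), c)


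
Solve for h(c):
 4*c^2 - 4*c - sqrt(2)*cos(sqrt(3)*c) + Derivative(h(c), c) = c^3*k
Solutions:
 h(c) = C1 + c^4*k/4 - 4*c^3/3 + 2*c^2 + sqrt(6)*sin(sqrt(3)*c)/3


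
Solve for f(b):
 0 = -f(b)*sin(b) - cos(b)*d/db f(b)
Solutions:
 f(b) = C1*cos(b)


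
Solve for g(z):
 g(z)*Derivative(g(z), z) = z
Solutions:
 g(z) = -sqrt(C1 + z^2)
 g(z) = sqrt(C1 + z^2)


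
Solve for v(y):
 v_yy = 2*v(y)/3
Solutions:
 v(y) = C1*exp(-sqrt(6)*y/3) + C2*exp(sqrt(6)*y/3)


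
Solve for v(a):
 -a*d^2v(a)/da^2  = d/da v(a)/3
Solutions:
 v(a) = C1 + C2*a^(2/3)


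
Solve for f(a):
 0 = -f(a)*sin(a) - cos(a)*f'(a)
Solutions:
 f(a) = C1*cos(a)


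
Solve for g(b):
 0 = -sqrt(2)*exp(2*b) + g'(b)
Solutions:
 g(b) = C1 + sqrt(2)*exp(2*b)/2


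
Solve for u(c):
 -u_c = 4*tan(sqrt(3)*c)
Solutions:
 u(c) = C1 + 4*sqrt(3)*log(cos(sqrt(3)*c))/3


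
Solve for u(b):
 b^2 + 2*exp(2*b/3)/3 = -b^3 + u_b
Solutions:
 u(b) = C1 + b^4/4 + b^3/3 + exp(2*b/3)


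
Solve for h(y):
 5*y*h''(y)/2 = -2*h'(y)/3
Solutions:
 h(y) = C1 + C2*y^(11/15)


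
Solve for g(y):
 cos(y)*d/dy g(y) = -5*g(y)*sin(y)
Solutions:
 g(y) = C1*cos(y)^5


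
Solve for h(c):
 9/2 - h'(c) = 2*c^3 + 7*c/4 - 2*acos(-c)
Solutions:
 h(c) = C1 - c^4/2 - 7*c^2/8 + 2*c*acos(-c) + 9*c/2 + 2*sqrt(1 - c^2)


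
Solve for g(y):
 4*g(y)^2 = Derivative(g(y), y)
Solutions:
 g(y) = -1/(C1 + 4*y)


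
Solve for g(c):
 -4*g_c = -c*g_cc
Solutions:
 g(c) = C1 + C2*c^5


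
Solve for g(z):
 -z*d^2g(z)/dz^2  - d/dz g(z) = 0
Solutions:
 g(z) = C1 + C2*log(z)


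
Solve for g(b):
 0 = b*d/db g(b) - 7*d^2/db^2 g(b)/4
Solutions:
 g(b) = C1 + C2*erfi(sqrt(14)*b/7)


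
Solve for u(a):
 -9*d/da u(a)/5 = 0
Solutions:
 u(a) = C1


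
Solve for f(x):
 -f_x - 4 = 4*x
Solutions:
 f(x) = C1 - 2*x^2 - 4*x


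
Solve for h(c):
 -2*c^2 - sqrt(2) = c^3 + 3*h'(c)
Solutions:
 h(c) = C1 - c^4/12 - 2*c^3/9 - sqrt(2)*c/3


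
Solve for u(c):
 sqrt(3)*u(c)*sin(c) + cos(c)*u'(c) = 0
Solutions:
 u(c) = C1*cos(c)^(sqrt(3))


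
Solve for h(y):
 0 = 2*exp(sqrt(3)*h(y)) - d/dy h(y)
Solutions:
 h(y) = sqrt(3)*(2*log(-1/(C1 + 2*y)) - log(3))/6


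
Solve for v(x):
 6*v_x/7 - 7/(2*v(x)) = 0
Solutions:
 v(x) = -sqrt(C1 + 294*x)/6
 v(x) = sqrt(C1 + 294*x)/6


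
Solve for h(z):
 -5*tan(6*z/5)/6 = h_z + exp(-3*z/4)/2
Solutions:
 h(z) = C1 - 25*log(tan(6*z/5)^2 + 1)/72 + 2*exp(-3*z/4)/3


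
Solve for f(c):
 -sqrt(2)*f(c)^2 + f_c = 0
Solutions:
 f(c) = -1/(C1 + sqrt(2)*c)


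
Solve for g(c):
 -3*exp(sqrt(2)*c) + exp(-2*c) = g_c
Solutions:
 g(c) = C1 - 3*sqrt(2)*exp(sqrt(2)*c)/2 - exp(-2*c)/2


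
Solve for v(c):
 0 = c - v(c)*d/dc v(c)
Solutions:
 v(c) = -sqrt(C1 + c^2)
 v(c) = sqrt(C1 + c^2)


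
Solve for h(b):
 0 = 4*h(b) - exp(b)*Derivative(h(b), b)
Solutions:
 h(b) = C1*exp(-4*exp(-b))


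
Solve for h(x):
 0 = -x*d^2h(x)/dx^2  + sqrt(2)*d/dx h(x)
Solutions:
 h(x) = C1 + C2*x^(1 + sqrt(2))


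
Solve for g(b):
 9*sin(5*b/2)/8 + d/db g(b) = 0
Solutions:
 g(b) = C1 + 9*cos(5*b/2)/20


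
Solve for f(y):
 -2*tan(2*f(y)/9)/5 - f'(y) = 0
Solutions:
 f(y) = -9*asin(C1*exp(-4*y/45))/2 + 9*pi/2
 f(y) = 9*asin(C1*exp(-4*y/45))/2


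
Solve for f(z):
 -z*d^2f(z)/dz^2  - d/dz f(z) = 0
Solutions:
 f(z) = C1 + C2*log(z)


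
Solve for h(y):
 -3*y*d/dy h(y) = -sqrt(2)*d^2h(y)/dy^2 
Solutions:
 h(y) = C1 + C2*erfi(2^(1/4)*sqrt(3)*y/2)


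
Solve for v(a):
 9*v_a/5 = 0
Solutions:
 v(a) = C1


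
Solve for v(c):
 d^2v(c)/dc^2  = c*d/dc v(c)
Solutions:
 v(c) = C1 + C2*erfi(sqrt(2)*c/2)


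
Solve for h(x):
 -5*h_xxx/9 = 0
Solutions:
 h(x) = C1 + C2*x + C3*x^2


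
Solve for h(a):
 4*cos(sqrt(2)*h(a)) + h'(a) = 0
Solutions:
 h(a) = sqrt(2)*(pi - asin((exp(2*sqrt(2)*C1) + exp(8*sqrt(2)*a))/(exp(2*sqrt(2)*C1) - exp(8*sqrt(2)*a))))/2
 h(a) = sqrt(2)*asin((exp(2*sqrt(2)*C1) + exp(8*sqrt(2)*a))/(exp(2*sqrt(2)*C1) - exp(8*sqrt(2)*a)))/2


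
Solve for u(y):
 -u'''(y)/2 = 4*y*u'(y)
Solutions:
 u(y) = C1 + Integral(C2*airyai(-2*y) + C3*airybi(-2*y), y)


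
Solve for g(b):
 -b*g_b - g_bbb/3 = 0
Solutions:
 g(b) = C1 + Integral(C2*airyai(-3^(1/3)*b) + C3*airybi(-3^(1/3)*b), b)


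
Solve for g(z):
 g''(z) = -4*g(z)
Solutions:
 g(z) = C1*sin(2*z) + C2*cos(2*z)


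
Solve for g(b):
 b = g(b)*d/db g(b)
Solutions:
 g(b) = -sqrt(C1 + b^2)
 g(b) = sqrt(C1 + b^2)


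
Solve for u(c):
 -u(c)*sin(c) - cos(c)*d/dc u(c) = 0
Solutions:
 u(c) = C1*cos(c)


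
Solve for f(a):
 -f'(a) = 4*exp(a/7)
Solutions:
 f(a) = C1 - 28*exp(a/7)


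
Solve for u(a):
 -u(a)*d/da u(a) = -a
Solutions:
 u(a) = -sqrt(C1 + a^2)
 u(a) = sqrt(C1 + a^2)


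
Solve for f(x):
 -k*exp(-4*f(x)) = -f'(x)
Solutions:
 f(x) = log(-I*(C1 + 4*k*x)^(1/4))
 f(x) = log(I*(C1 + 4*k*x)^(1/4))
 f(x) = log(-(C1 + 4*k*x)^(1/4))
 f(x) = log(C1 + 4*k*x)/4


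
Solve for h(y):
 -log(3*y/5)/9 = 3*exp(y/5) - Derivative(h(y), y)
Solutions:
 h(y) = C1 + y*log(y)/9 + y*(-log(5) - 1 + log(3))/9 + 15*exp(y/5)


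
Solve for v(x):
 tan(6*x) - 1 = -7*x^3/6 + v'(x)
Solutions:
 v(x) = C1 + 7*x^4/24 - x - log(cos(6*x))/6


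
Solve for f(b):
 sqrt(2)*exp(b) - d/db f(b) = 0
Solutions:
 f(b) = C1 + sqrt(2)*exp(b)


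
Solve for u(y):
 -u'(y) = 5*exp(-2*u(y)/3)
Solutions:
 u(y) = 3*log(-sqrt(C1 - 5*y)) - 3*log(3) + 3*log(6)/2
 u(y) = 3*log(C1 - 5*y)/2 - 3*log(3) + 3*log(6)/2


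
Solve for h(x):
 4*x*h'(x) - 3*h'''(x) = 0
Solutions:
 h(x) = C1 + Integral(C2*airyai(6^(2/3)*x/3) + C3*airybi(6^(2/3)*x/3), x)


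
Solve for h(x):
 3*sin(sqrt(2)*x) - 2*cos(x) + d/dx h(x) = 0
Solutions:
 h(x) = C1 + 2*sin(x) + 3*sqrt(2)*cos(sqrt(2)*x)/2


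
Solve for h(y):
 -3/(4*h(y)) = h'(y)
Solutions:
 h(y) = -sqrt(C1 - 6*y)/2
 h(y) = sqrt(C1 - 6*y)/2


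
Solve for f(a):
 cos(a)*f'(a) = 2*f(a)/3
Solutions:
 f(a) = C1*(sin(a) + 1)^(1/3)/(sin(a) - 1)^(1/3)


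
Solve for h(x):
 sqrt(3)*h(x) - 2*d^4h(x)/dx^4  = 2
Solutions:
 h(x) = C1*exp(-2^(3/4)*3^(1/8)*x/2) + C2*exp(2^(3/4)*3^(1/8)*x/2) + C3*sin(2^(3/4)*3^(1/8)*x/2) + C4*cos(2^(3/4)*3^(1/8)*x/2) + 2*sqrt(3)/3


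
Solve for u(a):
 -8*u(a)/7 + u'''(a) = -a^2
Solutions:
 u(a) = C3*exp(2*7^(2/3)*a/7) + 7*a^2/8 + (C1*sin(sqrt(3)*7^(2/3)*a/7) + C2*cos(sqrt(3)*7^(2/3)*a/7))*exp(-7^(2/3)*a/7)


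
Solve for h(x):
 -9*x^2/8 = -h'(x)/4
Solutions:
 h(x) = C1 + 3*x^3/2


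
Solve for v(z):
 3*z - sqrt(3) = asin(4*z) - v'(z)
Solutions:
 v(z) = C1 - 3*z^2/2 + z*asin(4*z) + sqrt(3)*z + sqrt(1 - 16*z^2)/4


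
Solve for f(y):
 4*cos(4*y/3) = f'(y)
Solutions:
 f(y) = C1 + 3*sin(4*y/3)


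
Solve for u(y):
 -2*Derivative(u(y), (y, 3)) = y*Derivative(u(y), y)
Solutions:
 u(y) = C1 + Integral(C2*airyai(-2^(2/3)*y/2) + C3*airybi(-2^(2/3)*y/2), y)


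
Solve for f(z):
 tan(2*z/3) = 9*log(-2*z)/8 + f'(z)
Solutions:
 f(z) = C1 - 9*z*log(-z)/8 - 9*z*log(2)/8 + 9*z/8 - 3*log(cos(2*z/3))/2


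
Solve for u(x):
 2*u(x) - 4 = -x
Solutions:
 u(x) = 2 - x/2


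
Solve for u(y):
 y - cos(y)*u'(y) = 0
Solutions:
 u(y) = C1 + Integral(y/cos(y), y)


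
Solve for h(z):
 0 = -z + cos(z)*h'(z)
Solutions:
 h(z) = C1 + Integral(z/cos(z), z)


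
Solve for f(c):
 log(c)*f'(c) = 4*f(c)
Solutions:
 f(c) = C1*exp(4*li(c))


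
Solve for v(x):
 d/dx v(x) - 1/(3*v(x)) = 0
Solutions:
 v(x) = -sqrt(C1 + 6*x)/3
 v(x) = sqrt(C1 + 6*x)/3


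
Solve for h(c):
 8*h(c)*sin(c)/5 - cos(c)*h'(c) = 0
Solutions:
 h(c) = C1/cos(c)^(8/5)


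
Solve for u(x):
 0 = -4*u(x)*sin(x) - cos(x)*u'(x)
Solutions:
 u(x) = C1*cos(x)^4


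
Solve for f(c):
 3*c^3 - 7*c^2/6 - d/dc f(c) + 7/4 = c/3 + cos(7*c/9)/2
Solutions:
 f(c) = C1 + 3*c^4/4 - 7*c^3/18 - c^2/6 + 7*c/4 - 9*sin(7*c/9)/14


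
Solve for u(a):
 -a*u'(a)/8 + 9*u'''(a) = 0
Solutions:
 u(a) = C1 + Integral(C2*airyai(3^(1/3)*a/6) + C3*airybi(3^(1/3)*a/6), a)


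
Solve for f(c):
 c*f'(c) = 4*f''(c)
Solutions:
 f(c) = C1 + C2*erfi(sqrt(2)*c/4)


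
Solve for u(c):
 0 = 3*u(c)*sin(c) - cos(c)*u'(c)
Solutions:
 u(c) = C1/cos(c)^3


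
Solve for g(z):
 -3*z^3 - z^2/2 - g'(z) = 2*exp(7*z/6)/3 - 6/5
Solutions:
 g(z) = C1 - 3*z^4/4 - z^3/6 + 6*z/5 - 4*exp(7*z/6)/7


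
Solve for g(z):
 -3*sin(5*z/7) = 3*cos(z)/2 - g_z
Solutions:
 g(z) = C1 + 3*sin(z)/2 - 21*cos(5*z/7)/5


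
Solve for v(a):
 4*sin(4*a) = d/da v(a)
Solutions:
 v(a) = C1 - cos(4*a)


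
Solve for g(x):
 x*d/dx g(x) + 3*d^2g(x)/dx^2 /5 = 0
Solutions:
 g(x) = C1 + C2*erf(sqrt(30)*x/6)


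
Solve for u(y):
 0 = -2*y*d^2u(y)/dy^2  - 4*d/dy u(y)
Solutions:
 u(y) = C1 + C2/y


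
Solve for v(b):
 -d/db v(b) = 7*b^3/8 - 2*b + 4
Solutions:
 v(b) = C1 - 7*b^4/32 + b^2 - 4*b


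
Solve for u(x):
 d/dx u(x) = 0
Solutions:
 u(x) = C1


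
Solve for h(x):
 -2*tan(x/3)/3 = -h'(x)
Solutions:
 h(x) = C1 - 2*log(cos(x/3))


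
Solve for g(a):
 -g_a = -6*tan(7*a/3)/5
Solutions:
 g(a) = C1 - 18*log(cos(7*a/3))/35


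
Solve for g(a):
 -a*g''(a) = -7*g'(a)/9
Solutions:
 g(a) = C1 + C2*a^(16/9)


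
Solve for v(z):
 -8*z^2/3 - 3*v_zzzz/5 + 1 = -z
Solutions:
 v(z) = C1 + C2*z + C3*z^2 + C4*z^3 - z^6/81 + z^5/72 + 5*z^4/72


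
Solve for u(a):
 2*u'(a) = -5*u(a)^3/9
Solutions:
 u(a) = -3*sqrt(-1/(C1 - 5*a))
 u(a) = 3*sqrt(-1/(C1 - 5*a))


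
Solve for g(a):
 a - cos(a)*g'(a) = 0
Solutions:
 g(a) = C1 + Integral(a/cos(a), a)


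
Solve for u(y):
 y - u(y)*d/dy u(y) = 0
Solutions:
 u(y) = -sqrt(C1 + y^2)
 u(y) = sqrt(C1 + y^2)


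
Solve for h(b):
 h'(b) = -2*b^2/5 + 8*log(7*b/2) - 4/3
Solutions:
 h(b) = C1 - 2*b^3/15 + 8*b*log(b) - 28*b/3 - 8*b*log(2) + 8*b*log(7)


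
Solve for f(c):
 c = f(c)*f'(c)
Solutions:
 f(c) = -sqrt(C1 + c^2)
 f(c) = sqrt(C1 + c^2)


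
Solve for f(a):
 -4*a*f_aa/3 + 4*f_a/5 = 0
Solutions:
 f(a) = C1 + C2*a^(8/5)


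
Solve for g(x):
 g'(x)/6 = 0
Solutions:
 g(x) = C1


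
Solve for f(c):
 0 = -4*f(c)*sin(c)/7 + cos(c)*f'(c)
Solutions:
 f(c) = C1/cos(c)^(4/7)


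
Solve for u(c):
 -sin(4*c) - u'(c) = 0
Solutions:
 u(c) = C1 + cos(4*c)/4


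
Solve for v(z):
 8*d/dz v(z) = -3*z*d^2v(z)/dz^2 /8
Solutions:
 v(z) = C1 + C2/z^(61/3)


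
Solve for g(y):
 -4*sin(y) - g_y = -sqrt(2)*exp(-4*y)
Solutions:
 g(y) = C1 + 4*cos(y) - sqrt(2)*exp(-4*y)/4


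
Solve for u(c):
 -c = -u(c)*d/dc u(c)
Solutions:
 u(c) = -sqrt(C1 + c^2)
 u(c) = sqrt(C1 + c^2)


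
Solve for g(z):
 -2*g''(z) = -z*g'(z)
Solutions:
 g(z) = C1 + C2*erfi(z/2)


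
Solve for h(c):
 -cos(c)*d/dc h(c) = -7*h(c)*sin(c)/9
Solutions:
 h(c) = C1/cos(c)^(7/9)


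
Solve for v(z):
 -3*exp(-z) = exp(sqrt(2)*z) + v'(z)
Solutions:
 v(z) = C1 - sqrt(2)*exp(sqrt(2)*z)/2 + 3*exp(-z)


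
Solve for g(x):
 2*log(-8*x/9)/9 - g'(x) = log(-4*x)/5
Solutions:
 g(x) = C1 + x*log(-x)/45 + x*(-20*log(3) - 1 + 12*log(2))/45


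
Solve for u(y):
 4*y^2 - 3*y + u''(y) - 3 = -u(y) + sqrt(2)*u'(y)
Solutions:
 u(y) = -4*y^2 - 8*sqrt(2)*y + 3*y + (C1*sin(sqrt(2)*y/2) + C2*cos(sqrt(2)*y/2))*exp(sqrt(2)*y/2) - 5 + 3*sqrt(2)


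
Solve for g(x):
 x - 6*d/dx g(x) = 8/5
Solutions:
 g(x) = C1 + x^2/12 - 4*x/15


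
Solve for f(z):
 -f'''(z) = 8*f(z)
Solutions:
 f(z) = C3*exp(-2*z) + (C1*sin(sqrt(3)*z) + C2*cos(sqrt(3)*z))*exp(z)


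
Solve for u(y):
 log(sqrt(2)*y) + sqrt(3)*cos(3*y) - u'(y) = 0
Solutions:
 u(y) = C1 + y*log(y) - y + y*log(2)/2 + sqrt(3)*sin(3*y)/3


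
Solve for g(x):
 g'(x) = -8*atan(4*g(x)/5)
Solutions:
 Integral(1/atan(4*_y/5), (_y, g(x))) = C1 - 8*x


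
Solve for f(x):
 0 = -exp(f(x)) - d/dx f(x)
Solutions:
 f(x) = log(1/(C1 + x))


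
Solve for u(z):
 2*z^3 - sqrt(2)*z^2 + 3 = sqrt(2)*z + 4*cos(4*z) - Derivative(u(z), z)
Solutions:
 u(z) = C1 - z^4/2 + sqrt(2)*z^3/3 + sqrt(2)*z^2/2 - 3*z + sin(4*z)


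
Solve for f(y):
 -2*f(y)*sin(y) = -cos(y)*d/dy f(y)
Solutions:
 f(y) = C1/cos(y)^2


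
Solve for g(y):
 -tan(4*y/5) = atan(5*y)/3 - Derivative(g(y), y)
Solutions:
 g(y) = C1 + y*atan(5*y)/3 - log(25*y^2 + 1)/30 - 5*log(cos(4*y/5))/4


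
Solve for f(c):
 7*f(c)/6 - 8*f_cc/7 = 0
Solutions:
 f(c) = C1*exp(-7*sqrt(3)*c/12) + C2*exp(7*sqrt(3)*c/12)


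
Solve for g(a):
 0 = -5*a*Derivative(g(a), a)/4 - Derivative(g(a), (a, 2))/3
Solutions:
 g(a) = C1 + C2*erf(sqrt(30)*a/4)


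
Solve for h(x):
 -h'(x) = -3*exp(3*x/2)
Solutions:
 h(x) = C1 + 2*exp(3*x/2)


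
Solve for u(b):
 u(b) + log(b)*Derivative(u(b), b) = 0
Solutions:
 u(b) = C1*exp(-li(b))


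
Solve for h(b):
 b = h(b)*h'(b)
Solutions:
 h(b) = -sqrt(C1 + b^2)
 h(b) = sqrt(C1 + b^2)


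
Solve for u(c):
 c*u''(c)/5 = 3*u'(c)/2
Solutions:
 u(c) = C1 + C2*c^(17/2)


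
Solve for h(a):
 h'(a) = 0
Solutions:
 h(a) = C1


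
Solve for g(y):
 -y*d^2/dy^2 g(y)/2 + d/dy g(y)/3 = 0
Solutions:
 g(y) = C1 + C2*y^(5/3)


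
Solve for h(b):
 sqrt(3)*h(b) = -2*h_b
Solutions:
 h(b) = C1*exp(-sqrt(3)*b/2)


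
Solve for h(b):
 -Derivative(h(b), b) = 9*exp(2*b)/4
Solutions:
 h(b) = C1 - 9*exp(2*b)/8


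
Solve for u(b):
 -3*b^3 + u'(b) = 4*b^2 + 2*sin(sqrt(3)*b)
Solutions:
 u(b) = C1 + 3*b^4/4 + 4*b^3/3 - 2*sqrt(3)*cos(sqrt(3)*b)/3


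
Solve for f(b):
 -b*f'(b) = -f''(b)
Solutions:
 f(b) = C1 + C2*erfi(sqrt(2)*b/2)


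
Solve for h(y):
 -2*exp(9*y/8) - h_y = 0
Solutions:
 h(y) = C1 - 16*exp(9*y/8)/9


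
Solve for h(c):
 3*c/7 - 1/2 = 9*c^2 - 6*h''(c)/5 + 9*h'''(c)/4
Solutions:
 h(c) = C1 + C2*c + C3*exp(8*c/15) + 5*c^4/8 + 1555*c^3/336 + 70535*c^2/2688


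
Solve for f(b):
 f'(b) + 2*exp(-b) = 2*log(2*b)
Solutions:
 f(b) = C1 + 2*b*log(b) + 2*b*(-1 + log(2)) + 2*exp(-b)


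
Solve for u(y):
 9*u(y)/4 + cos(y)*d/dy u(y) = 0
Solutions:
 u(y) = C1*(sin(y) - 1)^(9/8)/(sin(y) + 1)^(9/8)


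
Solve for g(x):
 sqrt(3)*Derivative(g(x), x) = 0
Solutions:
 g(x) = C1


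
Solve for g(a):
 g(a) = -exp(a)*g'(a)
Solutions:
 g(a) = C1*exp(exp(-a))


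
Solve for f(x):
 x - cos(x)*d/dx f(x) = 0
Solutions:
 f(x) = C1 + Integral(x/cos(x), x)


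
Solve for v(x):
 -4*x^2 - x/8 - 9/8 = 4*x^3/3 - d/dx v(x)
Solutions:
 v(x) = C1 + x^4/3 + 4*x^3/3 + x^2/16 + 9*x/8


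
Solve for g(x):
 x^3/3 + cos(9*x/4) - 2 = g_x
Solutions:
 g(x) = C1 + x^4/12 - 2*x + 4*sin(9*x/4)/9


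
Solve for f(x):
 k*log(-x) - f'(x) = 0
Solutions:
 f(x) = C1 + k*x*log(-x) - k*x


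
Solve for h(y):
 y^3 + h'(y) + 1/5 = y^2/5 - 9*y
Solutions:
 h(y) = C1 - y^4/4 + y^3/15 - 9*y^2/2 - y/5


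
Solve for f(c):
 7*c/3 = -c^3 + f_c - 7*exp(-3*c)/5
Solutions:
 f(c) = C1 + c^4/4 + 7*c^2/6 - 7*exp(-3*c)/15


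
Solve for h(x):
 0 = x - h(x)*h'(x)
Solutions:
 h(x) = -sqrt(C1 + x^2)
 h(x) = sqrt(C1 + x^2)


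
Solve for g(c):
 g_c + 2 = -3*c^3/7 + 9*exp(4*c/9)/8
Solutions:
 g(c) = C1 - 3*c^4/28 - 2*c + 81*exp(4*c/9)/32


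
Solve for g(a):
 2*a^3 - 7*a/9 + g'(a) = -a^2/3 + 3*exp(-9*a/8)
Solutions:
 g(a) = C1 - a^4/2 - a^3/9 + 7*a^2/18 - 8*exp(-9*a/8)/3


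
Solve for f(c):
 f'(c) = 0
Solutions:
 f(c) = C1


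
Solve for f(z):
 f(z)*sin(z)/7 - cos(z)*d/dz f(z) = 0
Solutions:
 f(z) = C1/cos(z)^(1/7)


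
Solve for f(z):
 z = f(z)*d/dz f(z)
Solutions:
 f(z) = -sqrt(C1 + z^2)
 f(z) = sqrt(C1 + z^2)


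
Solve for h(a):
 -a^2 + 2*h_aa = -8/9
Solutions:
 h(a) = C1 + C2*a + a^4/24 - 2*a^2/9


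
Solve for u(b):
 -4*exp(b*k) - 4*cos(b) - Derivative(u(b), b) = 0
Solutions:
 u(b) = C1 - 4*sin(b) - 4*exp(b*k)/k


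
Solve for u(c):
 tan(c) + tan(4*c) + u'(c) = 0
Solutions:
 u(c) = C1 + log(cos(c)) + log(cos(4*c))/4


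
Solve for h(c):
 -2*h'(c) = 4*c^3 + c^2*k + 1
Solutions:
 h(c) = C1 - c^4/2 - c^3*k/6 - c/2


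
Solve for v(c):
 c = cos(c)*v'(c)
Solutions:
 v(c) = C1 + Integral(c/cos(c), c)


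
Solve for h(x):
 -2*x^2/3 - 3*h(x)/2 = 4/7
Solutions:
 h(x) = -4*x^2/9 - 8/21


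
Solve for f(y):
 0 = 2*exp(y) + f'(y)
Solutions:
 f(y) = C1 - 2*exp(y)


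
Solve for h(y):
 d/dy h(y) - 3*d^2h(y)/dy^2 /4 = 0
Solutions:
 h(y) = C1 + C2*exp(4*y/3)


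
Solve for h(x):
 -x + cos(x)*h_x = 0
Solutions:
 h(x) = C1 + Integral(x/cos(x), x)


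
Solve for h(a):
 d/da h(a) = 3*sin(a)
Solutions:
 h(a) = C1 - 3*cos(a)


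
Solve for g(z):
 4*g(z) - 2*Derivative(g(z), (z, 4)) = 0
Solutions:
 g(z) = C1*exp(-2^(1/4)*z) + C2*exp(2^(1/4)*z) + C3*sin(2^(1/4)*z) + C4*cos(2^(1/4)*z)


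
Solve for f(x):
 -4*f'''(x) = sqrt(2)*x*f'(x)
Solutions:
 f(x) = C1 + Integral(C2*airyai(-sqrt(2)*x/2) + C3*airybi(-sqrt(2)*x/2), x)


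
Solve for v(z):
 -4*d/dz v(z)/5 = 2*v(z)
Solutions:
 v(z) = C1*exp(-5*z/2)


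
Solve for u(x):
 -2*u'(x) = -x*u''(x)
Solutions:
 u(x) = C1 + C2*x^3


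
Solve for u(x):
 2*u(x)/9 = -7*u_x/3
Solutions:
 u(x) = C1*exp(-2*x/21)


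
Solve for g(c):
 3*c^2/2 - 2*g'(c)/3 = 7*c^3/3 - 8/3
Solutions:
 g(c) = C1 - 7*c^4/8 + 3*c^3/4 + 4*c


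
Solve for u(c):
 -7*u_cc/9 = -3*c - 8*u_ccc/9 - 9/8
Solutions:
 u(c) = C1 + C2*c + C3*exp(7*c/8) + 9*c^3/14 + 2295*c^2/784


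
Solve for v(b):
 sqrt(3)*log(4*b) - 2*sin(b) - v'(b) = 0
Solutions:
 v(b) = C1 + sqrt(3)*b*(log(b) - 1) + 2*sqrt(3)*b*log(2) + 2*cos(b)


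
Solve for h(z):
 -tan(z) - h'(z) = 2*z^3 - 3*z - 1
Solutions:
 h(z) = C1 - z^4/2 + 3*z^2/2 + z + log(cos(z))


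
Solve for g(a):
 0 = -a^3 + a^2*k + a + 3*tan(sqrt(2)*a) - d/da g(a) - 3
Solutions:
 g(a) = C1 - a^4/4 + a^3*k/3 + a^2/2 - 3*a - 3*sqrt(2)*log(cos(sqrt(2)*a))/2


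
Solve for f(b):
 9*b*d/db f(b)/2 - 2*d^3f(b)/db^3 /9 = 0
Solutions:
 f(b) = C1 + Integral(C2*airyai(3*6^(1/3)*b/2) + C3*airybi(3*6^(1/3)*b/2), b)


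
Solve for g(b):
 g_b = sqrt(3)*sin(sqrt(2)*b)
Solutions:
 g(b) = C1 - sqrt(6)*cos(sqrt(2)*b)/2


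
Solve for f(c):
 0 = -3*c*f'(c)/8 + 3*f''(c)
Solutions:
 f(c) = C1 + C2*erfi(c/4)


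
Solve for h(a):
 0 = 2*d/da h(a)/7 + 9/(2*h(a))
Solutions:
 h(a) = -sqrt(C1 - 126*a)/2
 h(a) = sqrt(C1 - 126*a)/2


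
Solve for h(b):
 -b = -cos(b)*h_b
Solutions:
 h(b) = C1 + Integral(b/cos(b), b)


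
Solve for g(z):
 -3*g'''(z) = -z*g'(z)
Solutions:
 g(z) = C1 + Integral(C2*airyai(3^(2/3)*z/3) + C3*airybi(3^(2/3)*z/3), z)


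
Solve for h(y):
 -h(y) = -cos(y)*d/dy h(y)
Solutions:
 h(y) = C1*sqrt(sin(y) + 1)/sqrt(sin(y) - 1)


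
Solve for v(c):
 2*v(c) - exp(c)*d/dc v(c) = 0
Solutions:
 v(c) = C1*exp(-2*exp(-c))


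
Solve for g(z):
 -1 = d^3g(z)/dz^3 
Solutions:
 g(z) = C1 + C2*z + C3*z^2 - z^3/6


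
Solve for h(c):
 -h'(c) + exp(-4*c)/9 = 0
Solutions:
 h(c) = C1 - exp(-4*c)/36


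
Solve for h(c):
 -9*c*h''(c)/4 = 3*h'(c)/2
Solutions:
 h(c) = C1 + C2*c^(1/3)


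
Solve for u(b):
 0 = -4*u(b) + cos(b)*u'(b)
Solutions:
 u(b) = C1*(sin(b)^2 + 2*sin(b) + 1)/(sin(b)^2 - 2*sin(b) + 1)


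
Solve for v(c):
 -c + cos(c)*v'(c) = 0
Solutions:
 v(c) = C1 + Integral(c/cos(c), c)


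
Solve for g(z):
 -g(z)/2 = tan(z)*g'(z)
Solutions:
 g(z) = C1/sqrt(sin(z))


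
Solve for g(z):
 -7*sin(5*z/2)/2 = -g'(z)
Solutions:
 g(z) = C1 - 7*cos(5*z/2)/5


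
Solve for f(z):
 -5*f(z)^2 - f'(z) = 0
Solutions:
 f(z) = 1/(C1 + 5*z)


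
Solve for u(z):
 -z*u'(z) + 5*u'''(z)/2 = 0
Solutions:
 u(z) = C1 + Integral(C2*airyai(2^(1/3)*5^(2/3)*z/5) + C3*airybi(2^(1/3)*5^(2/3)*z/5), z)


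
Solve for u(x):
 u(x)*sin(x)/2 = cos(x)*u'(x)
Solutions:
 u(x) = C1/sqrt(cos(x))


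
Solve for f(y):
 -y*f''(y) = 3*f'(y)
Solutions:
 f(y) = C1 + C2/y^2


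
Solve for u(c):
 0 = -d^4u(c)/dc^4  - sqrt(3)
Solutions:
 u(c) = C1 + C2*c + C3*c^2 + C4*c^3 - sqrt(3)*c^4/24


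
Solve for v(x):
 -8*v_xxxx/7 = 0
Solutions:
 v(x) = C1 + C2*x + C3*x^2 + C4*x^3


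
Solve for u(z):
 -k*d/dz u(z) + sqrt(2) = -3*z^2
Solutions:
 u(z) = C1 + z^3/k + sqrt(2)*z/k


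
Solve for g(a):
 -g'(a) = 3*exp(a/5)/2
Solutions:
 g(a) = C1 - 15*exp(a/5)/2


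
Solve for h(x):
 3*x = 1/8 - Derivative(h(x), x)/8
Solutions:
 h(x) = C1 - 12*x^2 + x


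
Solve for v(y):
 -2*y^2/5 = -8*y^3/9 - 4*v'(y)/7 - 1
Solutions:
 v(y) = C1 - 7*y^4/18 + 7*y^3/30 - 7*y/4


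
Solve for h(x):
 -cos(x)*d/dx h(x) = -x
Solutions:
 h(x) = C1 + Integral(x/cos(x), x)


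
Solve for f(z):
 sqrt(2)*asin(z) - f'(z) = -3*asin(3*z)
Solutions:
 f(z) = C1 + 3*z*asin(3*z) + sqrt(1 - 9*z^2) + sqrt(2)*(z*asin(z) + sqrt(1 - z^2))


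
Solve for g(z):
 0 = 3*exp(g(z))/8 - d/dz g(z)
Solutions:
 g(z) = log(-1/(C1 + 3*z)) + 3*log(2)


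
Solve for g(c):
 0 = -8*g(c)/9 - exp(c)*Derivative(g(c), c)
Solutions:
 g(c) = C1*exp(8*exp(-c)/9)


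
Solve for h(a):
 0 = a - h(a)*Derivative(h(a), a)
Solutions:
 h(a) = -sqrt(C1 + a^2)
 h(a) = sqrt(C1 + a^2)


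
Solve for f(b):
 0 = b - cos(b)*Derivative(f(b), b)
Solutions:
 f(b) = C1 + Integral(b/cos(b), b)


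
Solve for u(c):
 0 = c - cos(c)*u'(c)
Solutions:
 u(c) = C1 + Integral(c/cos(c), c)


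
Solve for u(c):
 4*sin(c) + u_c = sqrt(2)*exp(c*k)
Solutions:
 u(c) = C1 + 4*cos(c) + sqrt(2)*exp(c*k)/k


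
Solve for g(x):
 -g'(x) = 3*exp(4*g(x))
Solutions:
 g(x) = log(-I*(1/(C1 + 12*x))^(1/4))
 g(x) = log(I*(1/(C1 + 12*x))^(1/4))
 g(x) = log(-(1/(C1 + 12*x))^(1/4))
 g(x) = log(1/(C1 + 12*x))/4


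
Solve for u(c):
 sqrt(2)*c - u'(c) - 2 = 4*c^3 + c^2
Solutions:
 u(c) = C1 - c^4 - c^3/3 + sqrt(2)*c^2/2 - 2*c


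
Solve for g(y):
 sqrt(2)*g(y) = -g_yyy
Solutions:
 g(y) = C3*exp(-2^(1/6)*y) + (C1*sin(2^(1/6)*sqrt(3)*y/2) + C2*cos(2^(1/6)*sqrt(3)*y/2))*exp(2^(1/6)*y/2)


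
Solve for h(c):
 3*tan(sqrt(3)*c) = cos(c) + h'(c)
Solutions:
 h(c) = C1 - sqrt(3)*log(cos(sqrt(3)*c)) - sin(c)


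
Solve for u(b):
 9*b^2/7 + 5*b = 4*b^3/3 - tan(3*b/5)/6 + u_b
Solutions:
 u(b) = C1 - b^4/3 + 3*b^3/7 + 5*b^2/2 - 5*log(cos(3*b/5))/18


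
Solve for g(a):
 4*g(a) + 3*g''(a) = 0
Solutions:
 g(a) = C1*sin(2*sqrt(3)*a/3) + C2*cos(2*sqrt(3)*a/3)


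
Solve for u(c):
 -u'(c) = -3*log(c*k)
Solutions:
 u(c) = C1 + 3*c*log(c*k) - 3*c


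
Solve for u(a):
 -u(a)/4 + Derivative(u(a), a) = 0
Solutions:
 u(a) = C1*exp(a/4)


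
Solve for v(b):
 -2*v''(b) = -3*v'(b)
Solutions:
 v(b) = C1 + C2*exp(3*b/2)


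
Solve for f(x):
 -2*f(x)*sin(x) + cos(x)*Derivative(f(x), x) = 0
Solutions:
 f(x) = C1/cos(x)^2


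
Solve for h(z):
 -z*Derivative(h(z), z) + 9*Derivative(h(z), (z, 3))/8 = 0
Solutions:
 h(z) = C1 + Integral(C2*airyai(2*3^(1/3)*z/3) + C3*airybi(2*3^(1/3)*z/3), z)


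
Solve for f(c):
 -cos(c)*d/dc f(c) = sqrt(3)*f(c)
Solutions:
 f(c) = C1*(sin(c) - 1)^(sqrt(3)/2)/(sin(c) + 1)^(sqrt(3)/2)


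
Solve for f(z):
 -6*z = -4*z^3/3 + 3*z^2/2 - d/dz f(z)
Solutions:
 f(z) = C1 - z^4/3 + z^3/2 + 3*z^2


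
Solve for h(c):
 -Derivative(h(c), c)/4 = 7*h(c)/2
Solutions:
 h(c) = C1*exp(-14*c)


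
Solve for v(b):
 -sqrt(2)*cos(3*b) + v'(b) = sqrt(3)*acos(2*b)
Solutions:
 v(b) = C1 + sqrt(3)*(b*acos(2*b) - sqrt(1 - 4*b^2)/2) + sqrt(2)*sin(3*b)/3


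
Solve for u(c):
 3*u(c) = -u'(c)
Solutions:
 u(c) = C1*exp(-3*c)


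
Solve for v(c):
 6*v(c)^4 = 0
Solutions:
 v(c) = 0


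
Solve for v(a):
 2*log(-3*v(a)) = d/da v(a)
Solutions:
 -Integral(1/(log(-_y) + log(3)), (_y, v(a)))/2 = C1 - a


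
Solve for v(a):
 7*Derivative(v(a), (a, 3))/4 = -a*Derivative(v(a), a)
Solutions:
 v(a) = C1 + Integral(C2*airyai(-14^(2/3)*a/7) + C3*airybi(-14^(2/3)*a/7), a)


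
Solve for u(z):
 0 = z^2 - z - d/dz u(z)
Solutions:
 u(z) = C1 + z^3/3 - z^2/2


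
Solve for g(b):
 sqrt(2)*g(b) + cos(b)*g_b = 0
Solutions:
 g(b) = C1*(sin(b) - 1)^(sqrt(2)/2)/(sin(b) + 1)^(sqrt(2)/2)


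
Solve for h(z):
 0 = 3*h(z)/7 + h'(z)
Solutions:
 h(z) = C1*exp(-3*z/7)


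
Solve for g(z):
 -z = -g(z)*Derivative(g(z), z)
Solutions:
 g(z) = -sqrt(C1 + z^2)
 g(z) = sqrt(C1 + z^2)


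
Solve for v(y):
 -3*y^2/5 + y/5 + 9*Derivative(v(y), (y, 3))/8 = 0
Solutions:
 v(y) = C1 + C2*y + C3*y^2 + 2*y^5/225 - y^4/135
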